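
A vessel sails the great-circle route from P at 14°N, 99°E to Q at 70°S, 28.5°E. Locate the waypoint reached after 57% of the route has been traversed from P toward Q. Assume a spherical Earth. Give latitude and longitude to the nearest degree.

≈ 38°S, 79°E

From cos δ = sin φ₁ sin φ₂ + cos φ₁ cos φ₂ cos Δλ, the central angle is δ ≈ 1.688 rad (96.7°).
Interpolate at f = 0.57 with slerp weights a = sin((1−f)δ)/sin δ ≈ 0.668, b = sin(fδ)/sin δ ≈ 0.826.
p = a·p₁ + b·p₂ ≈ (0.147, 0.775, -0.614); φ = arcsin(p_z) ≈ -37.91°, λ = atan2(p_y, p_x) ≈ 79.27°.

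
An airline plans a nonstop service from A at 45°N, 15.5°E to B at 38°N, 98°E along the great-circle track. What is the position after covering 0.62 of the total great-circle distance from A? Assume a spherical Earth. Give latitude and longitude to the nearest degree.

Convert each endpoint to a unit vector on the sphere (x = cos φ cos λ, y = cos φ sin λ, z = sin φ).
The central angle between the endpoints is δ = arccos(p₁·p₂) ≈ 1.038 rad (59.5°).
Interpolate at f = 0.62 with slerp weights a = sin((1−f)δ)/sin δ ≈ 0.446, b = sin(fδ)/sin δ ≈ 0.697.
p = a·p₁ + b·p₂ ≈ (0.228, 0.628, 0.744); φ = arcsin(p_z) ≈ 48.10°, λ = atan2(p_y, p_x) ≈ 70.08°.

≈ 48°N, 70°E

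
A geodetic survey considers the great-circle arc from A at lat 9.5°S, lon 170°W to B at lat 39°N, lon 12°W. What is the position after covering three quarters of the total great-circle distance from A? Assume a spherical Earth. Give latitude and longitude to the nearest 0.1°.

Write both endpoints as unit vectors p₁, p₂ with components (cos φ cos λ, cos φ sin λ, sin φ).
The central angle between the endpoints is δ = arccos(p₁·p₂) ≈ 2.523 rad (144.5°).
Interpolate at f = 3/4 with slerp weights a = sin((1−f)δ)/sin δ ≈ 1.017, b = sin(fδ)/sin δ ≈ 1.636.
p = a·p₁ + b·p₂ ≈ (0.256, -0.438, 0.862); φ = arcsin(p_z) ≈ 59.49°, λ = atan2(p_y, p_x) ≈ -59.72°.

≈ lat 59.5°N, lon 59.7°W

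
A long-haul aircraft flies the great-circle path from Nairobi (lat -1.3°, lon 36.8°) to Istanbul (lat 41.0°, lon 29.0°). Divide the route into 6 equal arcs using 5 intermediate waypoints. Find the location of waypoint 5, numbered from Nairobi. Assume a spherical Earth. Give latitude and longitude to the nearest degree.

≈ lat 34°, lon 31°

From cos δ = sin φ₁ sin φ₂ + cos φ₁ cos φ₂ cos Δλ, the central angle is δ ≈ 0.749 rad (42.9°).
Interpolate at f = 5/6 with slerp weights a = sin((1−f)δ)/sin δ ≈ 0.183, b = sin(fδ)/sin δ ≈ 0.858.
p = a·p₁ + b·p₂ ≈ (0.713, 0.424, 0.559); φ = arcsin(p_z) ≈ 33.98°, λ = atan2(p_y, p_x) ≈ 30.71°.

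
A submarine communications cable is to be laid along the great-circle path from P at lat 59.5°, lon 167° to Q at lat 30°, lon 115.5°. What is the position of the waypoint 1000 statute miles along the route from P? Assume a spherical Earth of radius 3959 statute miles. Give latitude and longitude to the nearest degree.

≈ lat 53°, lon 144°

The haversine formula gives a central angle δ ≈ 0.789 rad (45.2°) between the endpoints. The total great-circle distance is δ·R ≈ 0.789 × 3959 ≈ 3124 mi, so the target fraction is f = 1000/3124 ≈ 0.320.
Interpolate at f ≈ 0.320 with slerp weights a = sin((1−f)δ)/sin δ ≈ 0.720, b = sin(fδ)/sin δ ≈ 0.352.
p = a·p₁ + b·p₂ ≈ (-0.487, 0.357, 0.797); φ = arcsin(p_z) ≈ 52.81°, λ = atan2(p_y, p_x) ≈ 143.75°.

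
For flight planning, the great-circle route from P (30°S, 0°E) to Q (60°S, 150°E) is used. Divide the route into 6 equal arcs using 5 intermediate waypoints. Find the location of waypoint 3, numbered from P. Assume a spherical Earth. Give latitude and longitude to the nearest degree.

≈ (70°S, 30°E)

Convert each endpoint to a unit vector on the sphere (x = cos φ cos λ, y = cos φ sin λ, z = sin φ).
The central angle between the endpoints is δ = arccos(p₁·p₂) ≈ 1.513 rad (86.7°).
Interpolate at f = 3/6 with slerp weights a = sin((1−f)δ)/sin δ ≈ 0.687, b = sin(fδ)/sin δ ≈ 0.687.
p = a·p₁ + b·p₂ ≈ (0.298, 0.172, -0.939); φ = arcsin(p_z) ≈ -69.90°, λ = atan2(p_y, p_x) ≈ 30.00°.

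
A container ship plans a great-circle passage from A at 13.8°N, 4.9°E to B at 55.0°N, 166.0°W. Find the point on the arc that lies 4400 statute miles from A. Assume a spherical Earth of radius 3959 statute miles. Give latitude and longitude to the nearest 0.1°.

Convert each endpoint to a unit vector on the sphere (x = cos φ cos λ, y = cos φ sin λ, z = sin φ).
The central angle between the endpoints is δ = arccos(p₁·p₂) ≈ 1.933 rad (110.8°). The total great-circle distance is δ·R ≈ 1.933 × 3959 ≈ 7654 mi, so the target fraction is f = 4400/7654 ≈ 0.575.
Interpolate at f ≈ 0.575 with slerp weights a = sin((1−f)δ)/sin δ ≈ 0.783, b = sin(fδ)/sin δ ≈ 0.959.
p = a·p₁ + b·p₂ ≈ (0.224, -0.068, 0.972); φ = arcsin(p_z) ≈ 76.44°, λ = atan2(p_y, p_x) ≈ -16.86°.

≈ 76.4°N, 16.9°W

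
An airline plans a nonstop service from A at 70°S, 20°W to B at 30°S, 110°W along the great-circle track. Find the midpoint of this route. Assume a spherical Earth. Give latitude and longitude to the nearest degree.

≈ 57°S, 88°W

The haversine formula gives a central angle δ ≈ 1.082 rad (62.0°) between the endpoints.
Interpolate at f = 1/2 with slerp weights a = sin((1−f)δ)/sin δ ≈ 0.583, b = sin(fδ)/sin δ ≈ 0.583.
p = a·p₁ + b·p₂ ≈ (0.015, -0.543, -0.840); φ = arcsin(p_z) ≈ -57.11°, λ = atan2(p_y, p_x) ≈ -88.45°.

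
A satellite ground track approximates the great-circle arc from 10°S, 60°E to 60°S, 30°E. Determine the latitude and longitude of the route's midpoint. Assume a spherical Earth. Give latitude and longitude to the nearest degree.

≈ 36°S, 50°E

Convert each endpoint to a unit vector on the sphere (x = cos φ cos λ, y = cos φ sin λ, z = sin φ).
The central angle between the endpoints is δ = arccos(p₁·p₂) ≈ 0.956 rad (54.8°).
Interpolate at f = 1/2 with slerp weights a = sin((1−f)δ)/sin δ ≈ 0.563, b = sin(fδ)/sin δ ≈ 0.563.
p = a·p₁ + b·p₂ ≈ (0.521, 0.621, -0.585); φ = arcsin(p_z) ≈ -35.83°, λ = atan2(p_y, p_x) ≈ 50.00°.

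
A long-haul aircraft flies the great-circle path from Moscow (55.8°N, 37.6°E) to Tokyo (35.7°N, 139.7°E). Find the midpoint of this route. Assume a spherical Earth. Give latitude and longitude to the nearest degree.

Convert each endpoint to a unit vector on the sphere (x = cos φ cos λ, y = cos φ sin λ, z = sin φ).
The central angle between the endpoints is δ = arccos(p₁·p₂) ≈ 1.173 rad (67.2°).
Interpolate at f = 1/2 with slerp weights a = sin((1−f)δ)/sin δ ≈ 0.600, b = sin(fδ)/sin δ ≈ 0.600.
p = a·p₁ + b·p₂ ≈ (-0.104, 0.521, 0.847); φ = arcsin(p_z) ≈ 57.88°, λ = atan2(p_y, p_x) ≈ 101.33°.

≈ 58°N, 101°E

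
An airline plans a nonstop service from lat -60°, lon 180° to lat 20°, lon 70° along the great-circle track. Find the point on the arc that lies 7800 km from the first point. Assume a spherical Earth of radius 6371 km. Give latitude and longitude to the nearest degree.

≈ lat -21°, lon 94°

Convert each endpoint to a unit vector on the sphere (x = cos φ cos λ, y = cos φ sin λ, z = sin φ).
The central angle between the endpoints is δ = arccos(p₁·p₂) ≈ 2.045 rad (117.2°). The total great-circle distance is δ·R ≈ 2.045 × 6371 ≈ 13031 km, so the target fraction is f = 7800/13031 ≈ 0.599.
Interpolate at f ≈ 0.599 with slerp weights a = sin((1−f)δ)/sin δ ≈ 0.823, b = sin(fδ)/sin δ ≈ 1.057.
p = a·p₁ + b·p₂ ≈ (-0.072, 0.934, -0.351); φ = arcsin(p_z) ≈ -20.54°, λ = atan2(p_y, p_x) ≈ 94.38°.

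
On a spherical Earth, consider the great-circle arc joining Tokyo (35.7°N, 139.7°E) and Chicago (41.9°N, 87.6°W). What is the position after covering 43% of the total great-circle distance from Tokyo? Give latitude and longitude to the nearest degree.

≈ (62°N, 173°W)

Convert each endpoint to a unit vector on the sphere (x = cos φ cos λ, y = cos φ sin λ, z = sin φ).
The central angle between the endpoints is δ = arccos(p₁·p₂) ≈ 1.591 rad (91.2°).
Interpolate at f = 0.43 with slerp weights a = sin((1−f)δ)/sin δ ≈ 0.788, b = sin(fδ)/sin δ ≈ 0.632.
p = a·p₁ + b·p₂ ≈ (-0.468, -0.056, 0.882); φ = arcsin(p_z) ≈ 61.86°, λ = atan2(p_y, p_x) ≈ -173.14°.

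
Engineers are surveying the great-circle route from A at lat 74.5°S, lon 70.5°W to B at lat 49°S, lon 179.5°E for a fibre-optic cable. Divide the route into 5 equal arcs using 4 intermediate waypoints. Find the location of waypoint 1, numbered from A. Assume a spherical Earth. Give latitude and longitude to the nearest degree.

≈ lat 77°S, lon 109°W

From cos δ = sin φ₁ sin φ₂ + cos φ₁ cos φ₂ cos Δλ, the central angle is δ ≈ 0.840 rad (48.1°).
Interpolate at f = 1/5 with slerp weights a = sin((1−f)δ)/sin δ ≈ 0.836, b = sin(fδ)/sin δ ≈ 0.225.
p = a·p₁ + b·p₂ ≈ (-0.073, -0.209, -0.975); φ = arcsin(p_z) ≈ -77.20°, λ = atan2(p_y, p_x) ≈ -109.16°.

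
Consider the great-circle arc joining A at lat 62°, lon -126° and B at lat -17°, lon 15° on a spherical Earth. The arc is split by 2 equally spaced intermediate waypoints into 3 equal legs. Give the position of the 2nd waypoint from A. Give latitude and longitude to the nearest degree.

Write both endpoints as unit vectors p₁, p₂ with components (cos φ cos λ, cos φ sin λ, sin φ).
The central angle between the endpoints is δ = arccos(p₁·p₂) ≈ 2.223 rad (127.4°).
Interpolate at f = 2/3 with slerp weights a = sin((1−f)δ)/sin δ ≈ 0.849, b = sin(fδ)/sin δ ≈ 1.253.
p = a·p₁ + b·p₂ ≈ (0.923, -0.012, 0.384); φ = arcsin(p_z) ≈ 22.56°, λ = atan2(p_y, p_x) ≈ -0.77°.

≈ lat 23°, lon -1°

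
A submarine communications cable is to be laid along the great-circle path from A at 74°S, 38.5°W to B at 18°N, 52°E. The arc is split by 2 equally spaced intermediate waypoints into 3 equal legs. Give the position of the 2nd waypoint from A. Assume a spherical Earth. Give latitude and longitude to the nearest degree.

≈ 16°S, 42°E

Write both endpoints as unit vectors p₁, p₂ with components (cos φ cos λ, cos φ sin λ, sin φ).
The central angle between the endpoints is δ = arccos(p₁·p₂) ≈ 1.875 rad (107.4°).
Interpolate at f = 2/3 with slerp weights a = sin((1−f)δ)/sin δ ≈ 0.613, b = sin(fδ)/sin δ ≈ 0.995.
p = a·p₁ + b·p₂ ≈ (0.715, 0.640, -0.282); φ = arcsin(p_z) ≈ -16.38°, λ = atan2(p_y, p_x) ≈ 41.85°.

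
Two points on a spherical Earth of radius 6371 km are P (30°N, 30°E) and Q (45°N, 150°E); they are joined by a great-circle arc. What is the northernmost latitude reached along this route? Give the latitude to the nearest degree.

The great circle lies in the plane with unit normal n̂ = (p₁ × p₂)/|p₁ × p₂|.
Here n̂_z ≈ +0.531; the vertex latitude is φ_max = arccos|n̂_z| ≈ 57.9°.

≈ 58°N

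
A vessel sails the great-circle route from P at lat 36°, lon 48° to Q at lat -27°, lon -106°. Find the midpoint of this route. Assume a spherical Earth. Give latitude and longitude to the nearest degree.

Convert each endpoint to a unit vector on the sphere (x = cos φ cos λ, y = cos φ sin λ, z = sin φ).
The central angle between the endpoints is δ = arccos(p₁·p₂) ≈ 2.726 rad (156.2°).
Interpolate at f = 1/2 with slerp weights a = sin((1−f)δ)/sin δ ≈ 2.422, b = sin(fδ)/sin δ ≈ 2.422.
p = a·p₁ + b·p₂ ≈ (0.716, -0.618, 0.324); φ = arcsin(p_z) ≈ 18.90°, λ = atan2(p_y, p_x) ≈ -40.80°.

≈ lat 19°, lon -41°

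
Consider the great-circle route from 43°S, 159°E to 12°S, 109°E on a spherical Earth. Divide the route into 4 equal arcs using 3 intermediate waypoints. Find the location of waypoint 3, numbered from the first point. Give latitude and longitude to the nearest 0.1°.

Convert each endpoint to a unit vector on the sphere (x = cos φ cos λ, y = cos φ sin λ, z = sin φ).
The central angle between the endpoints is δ = arccos(p₁·p₂) ≈ 0.925 rad (53.0°).
Interpolate at f = 3/4 with slerp weights a = sin((1−f)δ)/sin δ ≈ 0.287, b = sin(fδ)/sin δ ≈ 0.801.
p = a·p₁ + b·p₂ ≈ (-0.451, 0.816, -0.362); φ = arcsin(p_z) ≈ -21.24°, λ = atan2(p_y, p_x) ≈ 118.93°.

≈ 21.2°S, 118.9°E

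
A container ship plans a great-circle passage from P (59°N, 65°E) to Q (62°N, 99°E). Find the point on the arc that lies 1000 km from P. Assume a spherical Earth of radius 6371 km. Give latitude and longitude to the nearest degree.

≈ (62°N, 82°E)

Convert each endpoint to a unit vector on the sphere (x = cos φ cos λ, y = cos φ sin λ, z = sin φ).
The central angle between the endpoints is δ = arccos(p₁·p₂) ≈ 0.293 rad (16.8°). The total great-circle distance is δ·R ≈ 0.293 × 6371 ≈ 1869 km, so the target fraction is f = 1000/1869 ≈ 0.535.
Interpolate at f ≈ 0.535 with slerp weights a = sin((1−f)δ)/sin δ ≈ 0.470, b = sin(fδ)/sin δ ≈ 0.541.
p = a·p₁ + b·p₂ ≈ (0.063, 0.470, 0.880); φ = arcsin(p_z) ≈ 61.69°, λ = atan2(p_y, p_x) ≈ 82.41°.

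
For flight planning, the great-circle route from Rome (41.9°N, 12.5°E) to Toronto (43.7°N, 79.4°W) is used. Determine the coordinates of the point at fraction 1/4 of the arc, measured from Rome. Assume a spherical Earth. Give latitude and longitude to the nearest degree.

Write both endpoints as unit vectors p₁, p₂ with components (cos φ cos λ, cos φ sin λ, sin φ).
The central angle between the endpoints is δ = arccos(p₁·p₂) ≈ 1.111 rad (63.7°).
Interpolate at f = 1/4 with slerp weights a = sin((1−f)δ)/sin δ ≈ 0.826, b = sin(fδ)/sin δ ≈ 0.306.
p = a·p₁ + b·p₂ ≈ (0.641, -0.084, 0.763); φ = arcsin(p_z) ≈ 49.73°, λ = atan2(p_y, p_x) ≈ -7.50°.

≈ 50°N, 8°W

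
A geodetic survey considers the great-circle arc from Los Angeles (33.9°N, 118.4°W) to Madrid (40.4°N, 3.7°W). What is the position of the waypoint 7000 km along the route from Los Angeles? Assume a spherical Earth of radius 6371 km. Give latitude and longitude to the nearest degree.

The haversine formula gives a central angle δ ≈ 1.473 rad (84.4°) between the endpoints. The total great-circle distance is δ·R ≈ 1.473 × 6371 ≈ 9386 km, so the target fraction is f = 7000/9386 ≈ 0.746.
Interpolate at f ≈ 0.746 with slerp weights a = sin((1−f)δ)/sin δ ≈ 0.368, b = sin(fδ)/sin δ ≈ 0.895.
p = a·p₁ + b·p₂ ≈ (0.535, -0.312, 0.785); φ = arcsin(p_z) ≈ 51.72°, λ = atan2(p_y, p_x) ≈ -30.28°.

≈ (52°N, 30°W)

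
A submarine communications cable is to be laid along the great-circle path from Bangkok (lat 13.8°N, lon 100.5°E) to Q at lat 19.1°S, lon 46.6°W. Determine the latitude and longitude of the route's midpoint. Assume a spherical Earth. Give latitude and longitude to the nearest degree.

Write both endpoints as unit vectors p₁, p₂ with components (cos φ cos λ, cos φ sin λ, sin φ).
The central angle between the endpoints is δ = arccos(p₁·p₂) ≈ 2.584 rad (148.1°).
Interpolate at f = 1/2 with slerp weights a = sin((1−f)δ)/sin δ ≈ 1.817, b = sin(fδ)/sin δ ≈ 1.817.
p = a·p₁ + b·p₂ ≈ (0.858, 0.487, -0.161); φ = arcsin(p_z) ≈ -9.27°, λ = atan2(p_y, p_x) ≈ 29.60°.

≈ lat 9°S, lon 30°E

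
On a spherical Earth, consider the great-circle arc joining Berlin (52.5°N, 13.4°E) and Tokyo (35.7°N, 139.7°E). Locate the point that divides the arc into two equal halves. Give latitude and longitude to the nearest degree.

≈ 64°N, 92°E

The haversine formula gives a central angle δ ≈ 1.400 rad (80.2°) between the endpoints.
Interpolate at f = 1/2 with slerp weights a = sin((1−f)δ)/sin δ ≈ 0.654, b = sin(fδ)/sin δ ≈ 0.654.
p = a·p₁ + b·p₂ ≈ (-0.018, 0.436, 0.900); φ = arcsin(p_z) ≈ 64.16°, λ = atan2(p_y, p_x) ≈ 92.33°.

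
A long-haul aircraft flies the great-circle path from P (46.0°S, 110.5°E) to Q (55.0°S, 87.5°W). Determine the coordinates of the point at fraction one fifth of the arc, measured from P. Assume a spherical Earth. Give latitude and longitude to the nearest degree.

≈ (61°S, 116°E)

Convert each endpoint to a unit vector on the sphere (x = cos φ cos λ, y = cos φ sin λ, z = sin φ).
The central angle between the endpoints is δ = arccos(p₁·p₂) ≈ 1.359 rad (77.9°).
Interpolate at f = 1/5 with slerp weights a = sin((1−f)δ)/sin δ ≈ 0.906, b = sin(fδ)/sin δ ≈ 0.275.
p = a·p₁ + b·p₂ ≈ (-0.213, 0.432, -0.876); φ = arcsin(p_z) ≈ -61.20°, λ = atan2(p_y, p_x) ≈ 116.30°.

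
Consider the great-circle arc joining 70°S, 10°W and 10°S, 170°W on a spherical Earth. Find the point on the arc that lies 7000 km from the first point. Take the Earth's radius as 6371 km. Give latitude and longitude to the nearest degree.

Write both endpoints as unit vectors p₁, p₂ with components (cos φ cos λ, cos φ sin λ, sin φ).
The central angle between the endpoints is δ = arccos(p₁·p₂) ≈ 1.725 rad (98.8°). The total great-circle distance is δ·R ≈ 1.725 × 6371 ≈ 10988 km, so the target fraction is f = 7000/10988 ≈ 0.637.
Interpolate at f ≈ 0.637 with slerp weights a = sin((1−f)δ)/sin δ ≈ 0.593, b = sin(fδ)/sin δ ≈ 0.901.
p = a·p₁ + b·p₂ ≈ (-0.674, -0.189, -0.714); φ = arcsin(p_z) ≈ -45.53°, λ = atan2(p_y, p_x) ≈ -164.32°.

≈ 46°S, 164°W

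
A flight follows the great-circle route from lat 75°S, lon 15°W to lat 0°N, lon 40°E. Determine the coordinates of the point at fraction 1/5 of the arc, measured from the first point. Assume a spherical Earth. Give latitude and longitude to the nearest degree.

Write both endpoints as unit vectors p₁, p₂ with components (cos φ cos λ, cos φ sin λ, sin φ).
The central angle between the endpoints is δ = arccos(p₁·p₂) ≈ 1.422 rad (81.5°).
Interpolate at f = 1/5 with slerp weights a = sin((1−f)δ)/sin δ ≈ 0.918, b = sin(fδ)/sin δ ≈ 0.284.
p = a·p₁ + b·p₂ ≈ (0.447, 0.121, -0.886); φ = arcsin(p_z) ≈ -62.43°, λ = atan2(p_y, p_x) ≈ 15.14°.

≈ lat 62°S, lon 15°E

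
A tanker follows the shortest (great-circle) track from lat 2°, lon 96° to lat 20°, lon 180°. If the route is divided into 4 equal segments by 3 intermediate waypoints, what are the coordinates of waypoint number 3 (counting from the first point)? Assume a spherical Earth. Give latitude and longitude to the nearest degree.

The haversine formula gives a central angle δ ≈ 1.460 rad (83.7°) between the endpoints.
Interpolate at f = 3/4 with slerp weights a = sin((1−f)δ)/sin δ ≈ 0.359, b = sin(fδ)/sin δ ≈ 0.895.
p = a·p₁ + b·p₂ ≈ (-0.878, 0.357, 0.318); φ = arcsin(p_z) ≈ 18.57°, λ = atan2(p_y, p_x) ≈ 157.87°.

≈ lat 19°, lon 158°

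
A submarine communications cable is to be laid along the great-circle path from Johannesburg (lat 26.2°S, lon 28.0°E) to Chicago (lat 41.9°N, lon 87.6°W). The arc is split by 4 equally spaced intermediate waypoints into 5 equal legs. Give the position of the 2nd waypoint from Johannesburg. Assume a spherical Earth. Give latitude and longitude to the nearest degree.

From cos δ = sin φ₁ sin φ₂ + cos φ₁ cos φ₂ cos Δλ, the central angle is δ ≈ 2.194 rad (125.7°).
Interpolate at f = 2/5 with slerp weights a = sin((1−f)δ)/sin δ ≈ 1.192, b = sin(fδ)/sin δ ≈ 0.947.
p = a·p₁ + b·p₂ ≈ (0.974, -0.202, 0.106); φ = arcsin(p_z) ≈ 6.11°, λ = atan2(p_y, p_x) ≈ -11.74°.

≈ lat 6°N, lon 12°W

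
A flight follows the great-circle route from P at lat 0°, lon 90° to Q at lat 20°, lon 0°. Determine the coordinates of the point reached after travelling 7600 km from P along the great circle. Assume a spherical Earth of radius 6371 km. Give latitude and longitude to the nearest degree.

≈ lat 19°, lon 23°

The haversine formula gives a central angle δ ≈ 1.571 rad (90.0°) between the endpoints. The total great-circle distance is δ·R ≈ 1.571 × 6371 ≈ 10008 km, so the target fraction is f = 7600/10008 ≈ 0.759.
Interpolate at f ≈ 0.759 with slerp weights a = sin((1−f)δ)/sin δ ≈ 0.369, b = sin(fδ)/sin δ ≈ 0.929.
p = a·p₁ + b·p₂ ≈ (0.873, 0.369, 0.318); φ = arcsin(p_z) ≈ 18.54°, λ = atan2(p_y, p_x) ≈ 22.90°.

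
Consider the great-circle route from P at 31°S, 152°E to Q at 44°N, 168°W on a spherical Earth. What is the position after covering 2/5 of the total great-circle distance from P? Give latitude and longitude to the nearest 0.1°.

≈ 0.7°S, 166.8°E

Convert each endpoint to a unit vector on the sphere (x = cos φ cos λ, y = cos φ sin λ, z = sin φ).
The central angle between the endpoints is δ = arccos(p₁·p₂) ≈ 1.456 rad (83.4°).
Interpolate at f = 2/5 with slerp weights a = sin((1−f)δ)/sin δ ≈ 0.772, b = sin(fδ)/sin δ ≈ 0.554.
p = a·p₁ + b·p₂ ≈ (-0.974, 0.228, -0.013); φ = arcsin(p_z) ≈ -0.74°, λ = atan2(p_y, p_x) ≈ 166.83°.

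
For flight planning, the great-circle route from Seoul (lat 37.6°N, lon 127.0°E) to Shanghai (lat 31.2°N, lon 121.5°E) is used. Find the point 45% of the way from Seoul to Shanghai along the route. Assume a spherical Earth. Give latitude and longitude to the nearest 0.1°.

Convert each endpoint to a unit vector on the sphere (x = cos φ cos λ, y = cos φ sin λ, z = sin φ).
The central angle between the endpoints is δ = arccos(p₁·p₂) ≈ 0.137 rad (7.8°).
Interpolate at f = 0.45 with slerp weights a = sin((1−f)δ)/sin δ ≈ 0.551, b = sin(fδ)/sin δ ≈ 0.451.
p = a·p₁ + b·p₂ ≈ (-0.464, 0.678, 0.570); φ = arcsin(p_z) ≈ 34.75°, λ = atan2(p_y, p_x) ≈ 124.42°.

≈ lat 34.8°N, lon 124.4°E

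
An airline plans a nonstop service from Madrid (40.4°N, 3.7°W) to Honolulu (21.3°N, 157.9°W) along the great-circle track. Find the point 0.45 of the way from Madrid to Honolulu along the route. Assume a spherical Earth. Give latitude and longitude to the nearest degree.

≈ 70°N, 90°W

Write both endpoints as unit vectors p₁, p₂ with components (cos φ cos λ, cos φ sin λ, sin φ).
The central angle between the endpoints is δ = arccos(p₁·p₂) ≈ 1.986 rad (113.8°).
Interpolate at f = 0.45 with slerp weights a = sin((1−f)δ)/sin δ ≈ 0.970, b = sin(fδ)/sin δ ≈ 0.852.
p = a·p₁ + b·p₂ ≈ (0.002, -0.346, 0.938); φ = arcsin(p_z) ≈ 69.74°, λ = atan2(p_y, p_x) ≈ -89.68°.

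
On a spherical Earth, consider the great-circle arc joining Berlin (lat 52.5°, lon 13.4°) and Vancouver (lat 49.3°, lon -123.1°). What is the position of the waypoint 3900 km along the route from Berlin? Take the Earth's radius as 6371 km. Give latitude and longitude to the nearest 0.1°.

Write both endpoints as unit vectors p₁, p₂ with components (cos φ cos λ, cos φ sin λ, sin φ).
The central angle between the endpoints is δ = arccos(p₁·p₂) ≈ 1.252 rad (71.7°). The total great-circle distance is δ·R ≈ 1.252 × 6371 ≈ 7976 km, so the target fraction is f = 3900/7976 ≈ 0.489.
Interpolate at f ≈ 0.489 with slerp weights a = sin((1−f)δ)/sin δ ≈ 0.629, b = sin(fδ)/sin δ ≈ 0.605.
p = a·p₁ + b·p₂ ≈ (0.157, -0.242, 0.958); φ = arcsin(p_z) ≈ 73.25°, λ = atan2(p_y, p_x) ≈ -57.04°.

≈ lat 73.2°, lon -57.0°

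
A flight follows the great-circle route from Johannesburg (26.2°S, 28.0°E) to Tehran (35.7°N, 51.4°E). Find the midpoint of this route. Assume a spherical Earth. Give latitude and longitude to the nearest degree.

Write both endpoints as unit vectors p₁, p₂ with components (cos φ cos λ, cos φ sin λ, sin φ).
The central angle between the endpoints is δ = arccos(p₁·p₂) ≈ 1.147 rad (65.7°).
Interpolate at f = 1/2 with slerp weights a = sin((1−f)δ)/sin δ ≈ 0.595, b = sin(fδ)/sin δ ≈ 0.595.
p = a·p₁ + b·p₂ ≈ (0.773, 0.629, 0.085); φ = arcsin(p_z) ≈ 4.85°, λ = atan2(p_y, p_x) ≈ 39.11°.

≈ 5°N, 39°E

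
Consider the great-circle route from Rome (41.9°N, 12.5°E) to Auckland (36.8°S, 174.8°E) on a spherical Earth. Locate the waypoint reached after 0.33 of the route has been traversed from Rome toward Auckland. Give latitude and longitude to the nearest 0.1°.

The haversine formula gives a central angle δ ≈ 2.887 rad (165.4°) between the endpoints.
Interpolate at f = 0.33 with slerp weights a = sin((1−f)δ)/sin δ ≈ 3.714, b = sin(fδ)/sin δ ≈ 3.239.
p = a·p₁ + b·p₂ ≈ (0.116, 0.833, 0.540); φ = arcsin(p_z) ≈ 32.70°, λ = atan2(p_y, p_x) ≈ 82.07°.

≈ 32.7°N, 82.1°E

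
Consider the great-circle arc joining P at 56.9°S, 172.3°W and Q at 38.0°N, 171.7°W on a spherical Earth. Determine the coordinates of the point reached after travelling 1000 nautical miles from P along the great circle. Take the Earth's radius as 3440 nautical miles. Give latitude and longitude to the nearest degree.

≈ 40°S, 172°W

Convert each endpoint to a unit vector on the sphere (x = cos φ cos λ, y = cos φ sin λ, z = sin φ).
The central angle between the endpoints is δ = arccos(p₁·p₂) ≈ 1.656 rad (94.9°). The total great-circle distance is δ·R ≈ 1.656 × 3440 ≈ 5698 nmi, so the target fraction is f = 1000/5698 ≈ 0.176.
Interpolate at f ≈ 0.176 with slerp weights a = sin((1−f)δ)/sin δ ≈ 0.983, b = sin(fδ)/sin δ ≈ 0.288.
p = a·p₁ + b·p₂ ≈ (-0.756, -0.105, -0.646); φ = arcsin(p_z) ≈ -40.24°, λ = atan2(p_y, p_x) ≈ -172.12°.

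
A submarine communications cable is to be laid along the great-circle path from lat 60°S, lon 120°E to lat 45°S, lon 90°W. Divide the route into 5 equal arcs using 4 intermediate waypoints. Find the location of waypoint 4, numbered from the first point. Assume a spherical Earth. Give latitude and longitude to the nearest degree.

The haversine formula gives a central angle δ ≈ 1.260 rad (72.2°) between the endpoints.
Interpolate at f = 4/5 with slerp weights a = sin((1−f)δ)/sin δ ≈ 0.262, b = sin(fδ)/sin δ ≈ 0.888.
p = a·p₁ + b·p₂ ≈ (-0.065, -0.515, -0.855); φ = arcsin(p_z) ≈ -58.74°, λ = atan2(p_y, p_x) ≈ -97.25°.

≈ lat 59°S, lon 97°W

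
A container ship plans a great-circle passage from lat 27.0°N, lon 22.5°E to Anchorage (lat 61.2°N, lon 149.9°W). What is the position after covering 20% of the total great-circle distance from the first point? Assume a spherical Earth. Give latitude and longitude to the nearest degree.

≈ lat 45°N, lon 21°E

Convert each endpoint to a unit vector on the sphere (x = cos φ cos λ, y = cos φ sin λ, z = sin φ).
The central angle between the endpoints is δ = arccos(p₁·p₂) ≈ 1.598 rad (91.6°).
Interpolate at f = 0.20 with slerp weights a = sin((1−f)δ)/sin δ ≈ 0.958, b = sin(fδ)/sin δ ≈ 0.314.
p = a·p₁ + b·p₂ ≈ (0.658, 0.251, 0.710); φ = arcsin(p_z) ≈ 45.27°, λ = atan2(p_y, p_x) ≈ 20.87°.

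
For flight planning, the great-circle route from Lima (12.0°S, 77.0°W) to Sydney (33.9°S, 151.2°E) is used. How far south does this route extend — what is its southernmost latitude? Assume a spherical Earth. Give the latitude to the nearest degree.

The great circle lies in the plane with unit normal n̂ = (p₁ × p₂)/|p₁ × p₂|.
Here n̂_z ≈ -0.669; the vertex latitude is φ_max = arccos|n̂_z| ≈ 48.0°.
Check via Clairaut: cos φ_max = |cos φ₁| · sin C = cos(12.0°)·sin(136.9°) ≈ 0.669, again giving ≈ 48.0°.

≈ 48°S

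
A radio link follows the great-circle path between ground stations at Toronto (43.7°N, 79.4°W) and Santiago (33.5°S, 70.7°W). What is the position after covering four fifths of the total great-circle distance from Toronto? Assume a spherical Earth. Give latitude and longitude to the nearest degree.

Write both endpoints as unit vectors p₁, p₂ with components (cos φ cos λ, cos φ sin λ, sin φ).
The central angle between the endpoints is δ = arccos(p₁·p₂) ≈ 1.355 rad (77.6°).
Interpolate at f = 4/5 with slerp weights a = sin((1−f)δ)/sin δ ≈ 0.274, b = sin(fδ)/sin δ ≈ 0.905.
p = a·p₁ + b·p₂ ≈ (0.286, -0.907, -0.310); φ = arcsin(p_z) ≈ -18.06°, λ = atan2(p_y, p_x) ≈ -72.51°.

≈ 18°S, 73°W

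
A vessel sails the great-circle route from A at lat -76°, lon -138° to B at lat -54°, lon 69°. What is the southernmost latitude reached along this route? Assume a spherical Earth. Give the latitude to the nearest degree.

≈ -85°

The great circle lies in the plane with unit normal n̂ = (p₁ × p₂)/|p₁ × p₂|.
Here n̂_z ≈ -0.086; the vertex latitude is φ_max = arccos|n̂_z| ≈ 85.1°.
Check via Clairaut: cos φ_max = |cos φ₁| · sin C = cos(76.0°)·sin(159.2°) ≈ 0.086, again giving ≈ 85.1°.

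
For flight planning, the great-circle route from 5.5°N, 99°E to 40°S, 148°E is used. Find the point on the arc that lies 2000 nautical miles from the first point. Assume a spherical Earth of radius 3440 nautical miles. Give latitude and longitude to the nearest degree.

≈ 20°S, 121°E

From cos δ = sin φ₁ sin φ₂ + cos φ₁ cos φ₂ cos Δλ, the central angle is δ ≈ 1.117 rad (64.0°). The total great-circle distance is δ·R ≈ 1.117 × 3440 ≈ 3841 nmi, so the target fraction is f = 2000/3841 ≈ 0.521.
Interpolate at f ≈ 0.521 with slerp weights a = sin((1−f)δ)/sin δ ≈ 0.568, b = sin(fδ)/sin δ ≈ 0.611.
p = a·p₁ + b·p₂ ≈ (-0.485, 0.806, -0.338); φ = arcsin(p_z) ≈ -19.78°, λ = atan2(p_y, p_x) ≈ 121.05°.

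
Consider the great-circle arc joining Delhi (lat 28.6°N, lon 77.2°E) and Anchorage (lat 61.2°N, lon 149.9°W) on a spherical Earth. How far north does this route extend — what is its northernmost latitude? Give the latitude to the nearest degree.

≈ 72°N

The great circle lies in the plane with unit normal n̂ = (p₁ × p₂)/|p₁ × p₂|.
Here n̂_z ≈ +0.313; the vertex latitude is φ_max = arccos|n̂_z| ≈ 71.8°.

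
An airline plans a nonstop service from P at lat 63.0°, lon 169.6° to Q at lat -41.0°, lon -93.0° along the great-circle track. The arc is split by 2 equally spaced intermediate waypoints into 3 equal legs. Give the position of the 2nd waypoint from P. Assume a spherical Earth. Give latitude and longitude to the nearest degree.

≈ lat -3°, lon -116°

The haversine formula gives a central angle δ ≈ 2.251 rad (129.0°) between the endpoints.
Interpolate at f = 2/3 with slerp weights a = sin((1−f)δ)/sin δ ≈ 0.877, b = sin(fδ)/sin δ ≈ 1.283.
p = a·p₁ + b·p₂ ≈ (-0.442, -0.895, -0.060); φ = arcsin(p_z) ≈ -3.46°, λ = atan2(p_y, p_x) ≈ -116.29°.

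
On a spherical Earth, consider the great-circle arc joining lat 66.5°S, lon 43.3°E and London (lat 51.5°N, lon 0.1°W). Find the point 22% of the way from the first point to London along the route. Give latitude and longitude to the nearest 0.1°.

Write both endpoints as unit vectors p₁, p₂ with components (cos φ cos λ, cos φ sin λ, sin φ).
The central angle between the endpoints is δ = arccos(p₁·p₂) ≈ 2.138 rad (122.5°).
Interpolate at f = 0.22 with slerp weights a = sin((1−f)δ)/sin δ ≈ 1.180, b = sin(fδ)/sin δ ≈ 0.537.
p = a·p₁ + b·p₂ ≈ (0.677, 0.322, -0.662); φ = arcsin(p_z) ≈ -41.43°, λ = atan2(p_y, p_x) ≈ 25.45°.

≈ lat 41.4°S, lon 25.4°E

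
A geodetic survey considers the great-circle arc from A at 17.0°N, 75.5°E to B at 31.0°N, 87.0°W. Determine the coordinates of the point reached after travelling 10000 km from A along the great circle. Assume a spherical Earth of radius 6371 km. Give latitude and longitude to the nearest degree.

≈ 64°N, 54°W

Write both endpoints as unit vectors p₁, p₂ with components (cos φ cos λ, cos φ sin λ, sin φ).
The central angle between the endpoints is δ = arccos(p₁·p₂) ≈ 2.254 rad (129.1°). The total great-circle distance is δ·R ≈ 2.254 × 6371 ≈ 14360 km, so the target fraction is f = 10000/14360 ≈ 0.696.
Interpolate at f ≈ 0.696 with slerp weights a = sin((1−f)δ)/sin δ ≈ 0.815, b = sin(fδ)/sin δ ≈ 1.289.
p = a·p₁ + b·p₂ ≈ (0.253, -0.349, 0.902); φ = arcsin(p_z) ≈ 64.46°, λ = atan2(p_y, p_x) ≈ -54.07°.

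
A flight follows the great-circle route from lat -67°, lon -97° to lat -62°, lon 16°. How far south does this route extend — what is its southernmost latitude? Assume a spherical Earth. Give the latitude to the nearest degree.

≈ -75°

The great circle lies in the plane with unit normal n̂ = (p₁ × p₂)/|p₁ × p₂|.
Here n̂_z ≈ +0.251; the vertex latitude is φ_max = arccos|n̂_z| ≈ 75.4°.
Check via Clairaut: cos φ_max = |cos φ₁| · sin C = cos(67.0°)·sin(139.9°) ≈ 0.251, again giving ≈ 75.4°.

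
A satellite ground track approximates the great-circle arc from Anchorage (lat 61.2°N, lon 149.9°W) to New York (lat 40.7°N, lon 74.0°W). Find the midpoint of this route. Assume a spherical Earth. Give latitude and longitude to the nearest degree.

Convert each endpoint to a unit vector on the sphere (x = cos φ cos λ, y = cos φ sin λ, z = sin φ).
The central angle between the endpoints is δ = arccos(p₁·p₂) ≈ 0.849 rad (48.7°).
Interpolate at f = 1/2 with slerp weights a = sin((1−f)δ)/sin δ ≈ 0.549, b = sin(fδ)/sin δ ≈ 0.549.
p = a·p₁ + b·p₂ ≈ (-0.114, -0.532, 0.839); φ = arcsin(p_z) ≈ 57.00°, λ = atan2(p_y, p_x) ≈ -102.09°.

≈ lat 57°N, lon 102°W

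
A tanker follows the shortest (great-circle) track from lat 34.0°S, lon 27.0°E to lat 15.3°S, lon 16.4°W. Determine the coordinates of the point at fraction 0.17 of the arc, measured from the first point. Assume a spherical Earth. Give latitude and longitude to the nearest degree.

≈ lat 32°S, lon 19°E

Write both endpoints as unit vectors p₁, p₂ with components (cos φ cos λ, cos φ sin λ, sin φ).
The central angle between the endpoints is δ = arccos(p₁·p₂) ≈ 0.755 rad (43.2°).
Interpolate at f = 0.17 with slerp weights a = sin((1−f)δ)/sin δ ≈ 0.856, b = sin(fδ)/sin δ ≈ 0.187.
p = a·p₁ + b·p₂ ≈ (0.805, 0.271, -0.528); φ = arcsin(p_z) ≈ -31.86°, λ = atan2(p_y, p_x) ≈ 18.62°.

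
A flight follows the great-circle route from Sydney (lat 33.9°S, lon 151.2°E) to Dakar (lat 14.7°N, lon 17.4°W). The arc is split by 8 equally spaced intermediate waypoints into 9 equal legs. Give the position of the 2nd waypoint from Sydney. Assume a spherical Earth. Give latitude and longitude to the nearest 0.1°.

≈ lat 60.0°S, lon 114.9°E

Convert each endpoint to a unit vector on the sphere (x = cos φ cos λ, y = cos φ sin λ, z = sin φ).
The central angle between the endpoints is δ = arccos(p₁·p₂) ≈ 2.761 rad (158.2°).
Interpolate at f = 2/9 with slerp weights a = sin((1−f)δ)/sin δ ≈ 2.258, b = sin(fδ)/sin δ ≈ 1.551.
p = a·p₁ + b·p₂ ≈ (-0.211, 0.454, -0.866); φ = arcsin(p_z) ≈ -59.96°, λ = atan2(p_y, p_x) ≈ 114.87°.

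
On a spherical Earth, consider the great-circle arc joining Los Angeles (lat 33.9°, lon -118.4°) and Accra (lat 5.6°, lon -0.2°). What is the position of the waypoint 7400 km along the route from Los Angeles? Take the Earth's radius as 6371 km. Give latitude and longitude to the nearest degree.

≈ lat 30°, lon -38°

Write both endpoints as unit vectors p₁, p₂ with components (cos φ cos λ, cos φ sin λ, sin φ).
The central angle between the endpoints is δ = arccos(p₁·p₂) ≈ 1.913 rad (109.6°). The total great-circle distance is δ·R ≈ 1.913 × 6371 ≈ 12190 km, so the target fraction is f = 7400/12190 ≈ 0.607.
Interpolate at f ≈ 0.607 with slerp weights a = sin((1−f)δ)/sin δ ≈ 0.725, b = sin(fδ)/sin δ ≈ 0.974.
p = a·p₁ + b·p₂ ≈ (0.683, -0.533, 0.499); φ = arcsin(p_z) ≈ 29.97°, λ = atan2(p_y, p_x) ≈ -37.96°.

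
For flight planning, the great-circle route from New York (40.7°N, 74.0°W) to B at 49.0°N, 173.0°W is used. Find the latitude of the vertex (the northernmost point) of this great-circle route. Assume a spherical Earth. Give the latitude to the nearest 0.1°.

≈ 57.3°N

The great circle lies in the plane with unit normal n̂ = (p₁ × p₂)/|p₁ × p₂|.
Here n̂_z ≈ -0.540; the vertex latitude is φ_max = arccos|n̂_z| ≈ 57.3°.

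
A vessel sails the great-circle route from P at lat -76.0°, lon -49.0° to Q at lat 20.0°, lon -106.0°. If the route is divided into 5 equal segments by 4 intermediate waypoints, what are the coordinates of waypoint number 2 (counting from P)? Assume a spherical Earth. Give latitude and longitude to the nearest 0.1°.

≈ lat -39.9°, lon -92.3°

Convert each endpoint to a unit vector on the sphere (x = cos φ cos λ, y = cos φ sin λ, z = sin φ).
The central angle between the endpoints is δ = arccos(p₁·p₂) ≈ 1.780 rad (102.0°).
Interpolate at f = 2/5 with slerp weights a = sin((1−f)δ)/sin δ ≈ 0.896, b = sin(fδ)/sin δ ≈ 0.668.
p = a·p₁ + b·p₂ ≈ (-0.031, -0.767, -0.641); φ = arcsin(p_z) ≈ -39.85°, λ = atan2(p_y, p_x) ≈ -92.30°.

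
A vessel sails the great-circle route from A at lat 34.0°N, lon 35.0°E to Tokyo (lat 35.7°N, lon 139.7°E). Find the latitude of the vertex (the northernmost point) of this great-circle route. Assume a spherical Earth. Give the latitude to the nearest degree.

≈ 49°N

The great circle lies in the plane with unit normal n̂ = (p₁ × p₂)/|p₁ × p₂|.
Here n̂_z ≈ +0.659; the vertex latitude is φ_max = arccos|n̂_z| ≈ 48.8°.
Check via Clairaut: cos φ_max = |cos φ₁| · sin C = cos(34.0°)·sin(52.7°) ≈ 0.659, again giving ≈ 48.8°.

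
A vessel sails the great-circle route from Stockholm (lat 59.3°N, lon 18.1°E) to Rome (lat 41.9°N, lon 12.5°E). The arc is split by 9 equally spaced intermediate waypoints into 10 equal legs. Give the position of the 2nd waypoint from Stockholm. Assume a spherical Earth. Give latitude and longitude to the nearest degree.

≈ lat 56°N, lon 17°E

From cos δ = sin φ₁ sin φ₂ + cos φ₁ cos φ₂ cos Δλ, the central angle is δ ≈ 0.310 rad (17.7°).
Interpolate at f = 2/10 with slerp weights a = sin((1−f)δ)/sin δ ≈ 0.805, b = sin(fδ)/sin δ ≈ 0.203.
p = a·p₁ + b·p₂ ≈ (0.538, 0.160, 0.828); φ = arcsin(p_z) ≈ 55.84°, λ = atan2(p_y, p_x) ≈ 16.59°.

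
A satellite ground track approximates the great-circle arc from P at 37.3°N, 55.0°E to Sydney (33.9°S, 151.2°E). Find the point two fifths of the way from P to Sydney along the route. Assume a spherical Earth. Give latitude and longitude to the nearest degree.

Write both endpoints as unit vectors p₁, p₂ with components (cos φ cos λ, cos φ sin λ, sin φ).
The central angle between the endpoints is δ = arccos(p₁·p₂) ≈ 1.992 rad (114.2°).
Interpolate at f = 2/5 with slerp weights a = sin((1−f)δ)/sin δ ≈ 1.020, b = sin(fδ)/sin δ ≈ 0.784.
p = a·p₁ + b·p₂ ≈ (-0.105, 0.978, 0.181); φ = arcsin(p_z) ≈ 10.41°, λ = atan2(p_y, p_x) ≈ 96.12°.

≈ 10°N, 96°E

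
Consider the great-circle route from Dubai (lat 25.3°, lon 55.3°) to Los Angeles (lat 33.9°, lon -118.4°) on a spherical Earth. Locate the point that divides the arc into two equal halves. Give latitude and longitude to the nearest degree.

Write both endpoints as unit vectors p₁, p₂ with components (cos φ cos λ, cos φ sin λ, sin φ).
The central angle between the endpoints is δ = arccos(p₁·p₂) ≈ 2.103 rad (120.5°).
Interpolate at f = 1/2 with slerp weights a = sin((1−f)δ)/sin δ ≈ 1.008, b = sin(fδ)/sin δ ≈ 1.008.
p = a·p₁ + b·p₂ ≈ (0.121, 0.013, 0.993); φ = arcsin(p_z) ≈ 83.02°, λ = atan2(p_y, p_x) ≈ 6.27°.

≈ lat 83°, lon 6°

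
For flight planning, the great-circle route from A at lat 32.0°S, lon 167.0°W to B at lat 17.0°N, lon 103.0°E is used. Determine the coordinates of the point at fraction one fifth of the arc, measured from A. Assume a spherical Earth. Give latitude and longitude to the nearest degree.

From cos δ = sin φ₁ sin φ₂ + cos φ₁ cos φ₂ cos Δλ, the central angle is δ ≈ 1.726 rad (98.9°).
Interpolate at f = 1/5 with slerp weights a = sin((1−f)δ)/sin δ ≈ 0.994, b = sin(fδ)/sin δ ≈ 0.343.
p = a·p₁ + b·p₂ ≈ (-0.895, 0.130, -0.427); φ = arcsin(p_z) ≈ -25.25°, λ = atan2(p_y, p_x) ≈ 171.76°.

≈ lat 25°S, lon 172°E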